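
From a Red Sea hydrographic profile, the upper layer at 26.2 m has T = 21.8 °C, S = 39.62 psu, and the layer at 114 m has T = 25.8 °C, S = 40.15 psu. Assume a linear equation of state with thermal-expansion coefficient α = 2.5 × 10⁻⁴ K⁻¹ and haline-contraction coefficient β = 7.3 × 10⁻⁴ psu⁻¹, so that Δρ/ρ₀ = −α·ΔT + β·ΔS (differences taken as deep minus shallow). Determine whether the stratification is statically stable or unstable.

ΔT = 25.8 − 21.8 = +4.0 K and ΔS = 40.15 − 39.62 = +0.53 psu (deep − shallow).
−αΔT = -1.00 × 10⁻³; βΔS = 3.869 × 10⁻⁴; sum Δρ/ρ₀ = -6.131 × 10⁻⁴.
Δρ/ρ₀ < 0, so Δρ < 0: deeper water is lighter → statically unstable; the column would overturn.

unstable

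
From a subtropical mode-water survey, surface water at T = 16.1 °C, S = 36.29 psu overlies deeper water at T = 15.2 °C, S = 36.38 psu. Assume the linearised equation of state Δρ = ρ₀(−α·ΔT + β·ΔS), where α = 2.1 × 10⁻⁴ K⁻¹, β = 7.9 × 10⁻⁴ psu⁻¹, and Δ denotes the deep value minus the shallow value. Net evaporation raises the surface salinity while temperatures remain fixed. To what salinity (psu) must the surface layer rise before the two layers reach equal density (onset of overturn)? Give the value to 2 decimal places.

36.62 psu

Neutral buoyancy requires −α(T_deep − T_surf) + β(S_deep − S_surf′) = 0.
S_surf′ = S_deep − (α/β)·ΔT = 36.38 − (2.1 × 10⁻⁴/7.9 × 10⁻⁴)·(-0.9) = 36.6192 psu.
Increase required: 36.6192 − 36.29 = 0.3292 psu.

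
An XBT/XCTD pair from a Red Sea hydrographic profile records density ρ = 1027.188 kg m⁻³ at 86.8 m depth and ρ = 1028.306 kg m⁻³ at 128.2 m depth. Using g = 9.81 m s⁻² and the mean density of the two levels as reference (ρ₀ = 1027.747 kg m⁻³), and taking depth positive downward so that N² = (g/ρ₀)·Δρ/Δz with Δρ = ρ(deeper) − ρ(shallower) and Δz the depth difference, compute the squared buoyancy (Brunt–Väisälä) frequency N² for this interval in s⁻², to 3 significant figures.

2.58 × 10⁻⁴ s⁻²

Δρ = 1028.306 − 1027.188 = 1.118 kg m⁻³ over Δz = 128.2 − 86.8 = 41.4 m.
N² = (9.81/1027.747) × (1.118/41.4) = 2.5777 × 10⁻⁴ s⁻² ≈ 2.58 × 10⁻⁴ s⁻².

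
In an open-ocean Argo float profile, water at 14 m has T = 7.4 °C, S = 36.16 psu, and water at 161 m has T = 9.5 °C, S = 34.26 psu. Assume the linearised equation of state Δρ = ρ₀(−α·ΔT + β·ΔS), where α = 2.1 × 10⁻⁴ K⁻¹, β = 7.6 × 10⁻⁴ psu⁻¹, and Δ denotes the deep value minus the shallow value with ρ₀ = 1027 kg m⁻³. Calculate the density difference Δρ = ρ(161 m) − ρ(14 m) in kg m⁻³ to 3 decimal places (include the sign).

ΔT = +2.1 K, ΔS = -1.90 psu (deep − shallow).
Δρ/ρ₀ = −(2.1 × 10⁻⁴)(+2.1) + (7.6 × 10⁻⁴)(-1.90) = -1.885 × 10⁻³.
Δρ = 1027 × (-1.885 × 10⁻³) = -1.936 kg m⁻³.
Negative Δρ: lighter below, statically unstable.

-1.936 kg m⁻³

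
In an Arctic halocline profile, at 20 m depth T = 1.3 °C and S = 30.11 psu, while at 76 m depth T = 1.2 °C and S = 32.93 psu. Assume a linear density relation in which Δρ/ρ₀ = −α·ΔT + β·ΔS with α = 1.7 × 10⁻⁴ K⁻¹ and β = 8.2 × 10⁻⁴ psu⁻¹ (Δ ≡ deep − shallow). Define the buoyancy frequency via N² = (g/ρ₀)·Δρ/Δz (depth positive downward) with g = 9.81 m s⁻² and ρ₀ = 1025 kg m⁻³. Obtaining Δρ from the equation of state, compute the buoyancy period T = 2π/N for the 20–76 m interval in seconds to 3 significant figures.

ΔT = -0.1 K, ΔS = +2.82 psu (deep − shallow).
Δρ/ρ₀ = −αΔT + βΔS = 1.70 × 10⁻⁵ + 2.3124 × 10⁻³ = 2.3294 × 10⁻³, so Δρ ≈ 2.388 kg m⁻³.
N² = (g/ρ₀)·Δρ/Δz = g·(Δρ/ρ₀)/Δz = 9.81 × 2.3294 × 10⁻³ / 56 = 4.0806 × 10⁻⁴ s⁻².
N = √(4.0806 × 10⁻⁴) = 0.020200 rad s⁻¹ → T = 2π/N = 311.05 s ≈ 311 s.

311 s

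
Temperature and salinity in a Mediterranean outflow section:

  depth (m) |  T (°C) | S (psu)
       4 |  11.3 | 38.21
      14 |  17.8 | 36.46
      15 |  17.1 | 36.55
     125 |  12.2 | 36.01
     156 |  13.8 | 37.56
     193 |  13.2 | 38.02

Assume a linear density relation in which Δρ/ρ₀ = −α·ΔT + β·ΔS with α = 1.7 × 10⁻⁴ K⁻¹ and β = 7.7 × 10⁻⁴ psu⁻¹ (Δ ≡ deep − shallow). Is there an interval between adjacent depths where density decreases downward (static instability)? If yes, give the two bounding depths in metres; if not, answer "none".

Evaluate Δρ/ρ₀ = −αΔT + βΔS across each adjacent pair:
  4–14 m: −αΔT+βΔS = −(1.7 × 10⁻⁴)(+6.5)+(7.7 × 10⁻⁴)(-1.75) = -2.5 × 10⁻³ → UNSTABLE
  14–15 m: −αΔT+βΔS = −(1.7 × 10⁻⁴)(-0.7)+(7.7 × 10⁻⁴)(+0.09) = 1.9 × 10⁻⁴ → stable
  15–125 m: −αΔT+βΔS = −(1.7 × 10⁻⁴)(-4.9)+(7.7 × 10⁻⁴)(-0.54) = 4.2 × 10⁻⁴ → stable
  125–156 m: −αΔT+βΔS = −(1.7 × 10⁻⁴)(+1.6)+(7.7 × 10⁻⁴)(+1.55) = 9.2 × 10⁻⁴ → stable
  156–193 m: −αΔT+βΔS = −(1.7 × 10⁻⁴)(-0.6)+(7.7 × 10⁻⁴)(+0.46) = 4.6 × 10⁻⁴ → stable
The 4–14 m interval has Δρ < 0: lighter water underlies denser water.

4–14 m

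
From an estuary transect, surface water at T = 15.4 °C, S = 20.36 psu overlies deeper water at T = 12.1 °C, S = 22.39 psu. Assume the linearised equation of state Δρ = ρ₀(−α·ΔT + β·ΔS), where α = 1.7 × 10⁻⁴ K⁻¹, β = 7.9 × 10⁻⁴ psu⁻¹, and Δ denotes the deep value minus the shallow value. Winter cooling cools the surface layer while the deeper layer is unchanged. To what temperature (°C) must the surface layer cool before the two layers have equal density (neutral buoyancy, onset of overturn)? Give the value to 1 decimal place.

Neutral buoyancy requires Δρ = 0, i.e. −α(T_deep − T_surf′) + β(S_deep − S_surf) = 0.
T_surf′ = T_deep − (β/α)·ΔS = 12.1 − (7.9 × 10⁻⁴/1.7 × 10⁻⁴)·(+2.03) = 2.666 °C.
Cooling required: 15.4 − (2.666) = 12.734 °C.

2.7 °C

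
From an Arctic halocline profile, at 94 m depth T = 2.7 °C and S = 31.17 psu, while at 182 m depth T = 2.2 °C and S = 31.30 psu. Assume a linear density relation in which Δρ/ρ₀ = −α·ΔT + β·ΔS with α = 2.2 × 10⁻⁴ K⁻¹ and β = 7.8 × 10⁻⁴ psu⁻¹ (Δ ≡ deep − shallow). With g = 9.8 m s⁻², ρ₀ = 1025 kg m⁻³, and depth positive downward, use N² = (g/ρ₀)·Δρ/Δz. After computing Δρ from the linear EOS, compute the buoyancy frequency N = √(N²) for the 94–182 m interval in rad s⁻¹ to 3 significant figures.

4.85 × 10⁻³ rad s⁻¹

ΔT = -0.5 K, ΔS = +0.13 psu (deep − shallow).
Δρ/ρ₀ = −αΔT + βΔS = 1.10 × 10⁻⁴ + 1.014 × 10⁻⁴ = 2.114 × 10⁻⁴, so Δρ ≈ 0.2167 kg m⁻³.
N² = (g/ρ₀)·Δρ/Δz = g·(Δρ/ρ₀)/Δz = 9.8 × 2.114 × 10⁻⁴ / 88 = 2.3542 × 10⁻⁵ s⁻².
N = √(2.3542 × 10⁻⁵) = 4.8520 × 10⁻³ rad s⁻¹ ≈ 4.85 × 10⁻³ rad s⁻¹.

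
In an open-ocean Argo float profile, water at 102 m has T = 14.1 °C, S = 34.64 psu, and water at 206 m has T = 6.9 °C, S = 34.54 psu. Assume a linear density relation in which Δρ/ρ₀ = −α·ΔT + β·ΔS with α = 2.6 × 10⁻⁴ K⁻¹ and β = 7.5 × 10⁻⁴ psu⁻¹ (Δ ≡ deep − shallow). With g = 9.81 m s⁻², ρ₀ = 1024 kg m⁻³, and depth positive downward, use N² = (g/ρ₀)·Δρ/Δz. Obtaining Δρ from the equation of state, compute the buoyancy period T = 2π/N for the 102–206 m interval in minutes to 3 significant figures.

8.04 min

ΔT = -7.2 K, ΔS = -0.10 psu (deep − shallow).
Δρ/ρ₀ = −αΔT + βΔS = 1.872 × 10⁻³ − 7.50 × 10⁻⁵ = 1.797 × 10⁻³, so Δρ ≈ 1.840 kg m⁻³.
N² = (g/ρ₀)·Δρ/Δz = g·(Δρ/ρ₀)/Δz = 9.81 × 1.797 × 10⁻³ / 104 = 1.6951 × 10⁻⁴ s⁻².
N = √(1.6951 × 10⁻⁴) = 0.013020 rad s⁻¹ → T = 2π/N = 482.58 s = 8.0430 min ≈ 8.04 min.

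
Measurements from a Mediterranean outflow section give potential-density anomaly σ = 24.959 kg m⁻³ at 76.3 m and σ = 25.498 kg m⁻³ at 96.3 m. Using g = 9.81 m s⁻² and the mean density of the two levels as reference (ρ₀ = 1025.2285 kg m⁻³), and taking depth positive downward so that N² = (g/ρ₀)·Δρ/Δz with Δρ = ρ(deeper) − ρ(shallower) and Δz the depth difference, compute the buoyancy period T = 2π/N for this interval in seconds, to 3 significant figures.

Δρ = 1025.498 − 1024.959 = 0.539 kg m⁻³ over Δz = 96.3 − 76.3 = 20 m.
N² = (9.81/1025.2285) × (0.539/20) = 2.5787 × 10⁻⁴ s⁻².
N = √(2.5787 × 10⁻⁴) = 0.016058 rad s⁻¹, so T = 2π/N = 391.28 s ≈ 391 s.

391 s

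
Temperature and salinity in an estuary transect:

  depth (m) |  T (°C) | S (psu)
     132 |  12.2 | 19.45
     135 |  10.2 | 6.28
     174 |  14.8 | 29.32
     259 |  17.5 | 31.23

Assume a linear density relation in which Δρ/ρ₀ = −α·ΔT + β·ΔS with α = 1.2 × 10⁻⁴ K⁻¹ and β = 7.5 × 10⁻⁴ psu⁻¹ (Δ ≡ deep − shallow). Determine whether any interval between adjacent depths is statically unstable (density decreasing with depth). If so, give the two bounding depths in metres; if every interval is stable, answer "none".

Evaluate Δρ/ρ₀ = −αΔT + βΔS across each adjacent pair:
  132–135 m: −αΔT+βΔS = −(1.2 × 10⁻⁴)(-2.0)+(7.5 × 10⁻⁴)(-13.17) = -9.6 × 10⁻³ → UNSTABLE
  135–174 m: −αΔT+βΔS = −(1.2 × 10⁻⁴)(+4.6)+(7.5 × 10⁻⁴)(+23.04) = 0.017 → stable
  174–259 m: −αΔT+βΔS = −(1.2 × 10⁻⁴)(+2.7)+(7.5 × 10⁻⁴)(+1.91) = 1.1 × 10⁻³ → stable
The 132–135 m interval has Δρ < 0: lighter water underlies denser water.

132–135 m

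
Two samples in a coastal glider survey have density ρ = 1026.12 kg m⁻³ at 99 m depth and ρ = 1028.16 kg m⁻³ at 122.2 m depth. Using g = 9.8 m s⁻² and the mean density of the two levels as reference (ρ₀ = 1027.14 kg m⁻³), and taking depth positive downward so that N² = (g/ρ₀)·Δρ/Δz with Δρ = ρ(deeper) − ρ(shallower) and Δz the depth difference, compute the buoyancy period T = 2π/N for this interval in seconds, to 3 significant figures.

Δρ = 1028.16 − 1026.12 = 2.04 kg m⁻³ over Δz = 122.2 − 99 = 23.2 m.
N² = (9.8/1027.14) × (2.04/23.2) = 8.3895 × 10⁻⁴ s⁻².
N = √(8.3895 × 10⁻⁴) = 0.028965 rad s⁻¹, so T = 2π/N = 216.92 s ≈ 217 s.

217 s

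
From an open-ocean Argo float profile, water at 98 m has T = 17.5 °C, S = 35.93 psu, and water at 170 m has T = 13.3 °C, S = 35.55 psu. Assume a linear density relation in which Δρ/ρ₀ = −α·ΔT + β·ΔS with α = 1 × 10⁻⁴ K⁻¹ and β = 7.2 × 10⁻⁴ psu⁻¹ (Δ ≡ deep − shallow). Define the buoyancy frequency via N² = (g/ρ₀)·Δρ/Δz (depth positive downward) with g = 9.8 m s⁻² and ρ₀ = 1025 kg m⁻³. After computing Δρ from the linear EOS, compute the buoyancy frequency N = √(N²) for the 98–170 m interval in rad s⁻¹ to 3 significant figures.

ΔT = -4.2 K, ΔS = -0.38 psu (deep − shallow).
Δρ/ρ₀ = −αΔT + βΔS = 4.20 × 10⁻⁴ − 2.736 × 10⁻⁴ = 1.464 × 10⁻⁴, so Δρ ≈ 0.1501 kg m⁻³.
N² = (g/ρ₀)·Δρ/Δz = g·(Δρ/ρ₀)/Δz = 9.8 × 1.464 × 10⁻⁴ / 72 = 1.9927 × 10⁻⁵ s⁻².
N = √(1.9927 × 10⁻⁵) = 4.4640 × 10⁻³ rad s⁻¹ ≈ 4.46 × 10⁻³ rad s⁻¹.

4.46 × 10⁻³ rad s⁻¹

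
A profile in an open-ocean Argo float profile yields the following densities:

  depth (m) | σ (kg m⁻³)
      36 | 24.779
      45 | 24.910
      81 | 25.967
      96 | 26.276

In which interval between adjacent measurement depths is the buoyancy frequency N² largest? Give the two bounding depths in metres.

45–81 m

Compute the density gradient over each adjacent pair:
  36–45 m: Δρ/Δz = 0.131/9 = 0.015 kg m⁻⁴
  45–81 m: Δρ/Δz = 1.057/36 = 0.029 kg m⁻⁴
  81–96 m: Δρ/Δz = 0.309/15 = 0.021 kg m⁻⁴
The largest gradient is in the 45–81 m interval — the pycnocline.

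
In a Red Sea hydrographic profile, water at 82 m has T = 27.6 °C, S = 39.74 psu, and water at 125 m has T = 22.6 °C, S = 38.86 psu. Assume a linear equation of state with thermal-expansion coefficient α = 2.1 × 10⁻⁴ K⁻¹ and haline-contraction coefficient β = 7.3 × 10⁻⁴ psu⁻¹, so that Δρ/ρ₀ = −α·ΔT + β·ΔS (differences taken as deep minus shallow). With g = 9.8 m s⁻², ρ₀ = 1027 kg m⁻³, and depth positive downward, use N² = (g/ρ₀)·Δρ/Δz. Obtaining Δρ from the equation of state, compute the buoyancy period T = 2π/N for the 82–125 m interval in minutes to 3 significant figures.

10.9 min

ΔT = -5.0 K, ΔS = -0.88 psu (deep − shallow).
Δρ/ρ₀ = −αΔT + βΔS = 1.05 × 10⁻³ − 6.424 × 10⁻⁴ = 4.076 × 10⁻⁴, so Δρ ≈ 0.4186 kg m⁻³.
N² = (g/ρ₀)·Δρ/Δz = g·(Δρ/ρ₀)/Δz = 9.8 × 4.076 × 10⁻⁴ / 43 = 9.2895 × 10⁻⁵ s⁻².
N = √(9.2895 × 10⁻⁵) = 9.6382 × 10⁻³ rad s⁻¹ → T = 2π/N = 651.90 s = 10.865 min ≈ 10.9 min.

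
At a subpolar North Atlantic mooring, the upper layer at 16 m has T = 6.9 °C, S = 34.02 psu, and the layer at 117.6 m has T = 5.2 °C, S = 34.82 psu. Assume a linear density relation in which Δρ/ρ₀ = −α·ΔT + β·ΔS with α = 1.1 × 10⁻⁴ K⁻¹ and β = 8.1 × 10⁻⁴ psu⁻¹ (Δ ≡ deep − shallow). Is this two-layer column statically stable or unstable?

ΔT = 5.2 − 6.9 = -1.7 K and ΔS = 34.82 − 34.02 = +0.80 psu (deep − shallow).
−αΔT = 1.87 × 10⁻⁴; βΔS = 6.48 × 10⁻⁴; sum Δρ/ρ₀ = 8.35 × 10⁻⁴.
Δρ/ρ₀ > 0, so Δρ > 0: deeper water is denser → statically stable.

stable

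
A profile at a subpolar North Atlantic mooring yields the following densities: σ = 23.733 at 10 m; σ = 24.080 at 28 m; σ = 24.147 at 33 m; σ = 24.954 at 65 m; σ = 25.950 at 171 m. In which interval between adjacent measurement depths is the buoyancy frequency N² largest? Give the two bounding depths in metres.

Compute the density gradient over each adjacent pair:
  10–28 m: Δρ/Δz = 0.347/18 = 0.019 kg m⁻⁴
  28–33 m: Δρ/Δz = 0.067/5 = 0.013 kg m⁻⁴
  33–65 m: Δρ/Δz = 0.807/32 = 0.025 kg m⁻⁴
  65–171 m: Δρ/Δz = 0.996/106 = 9.4 × 10⁻³ kg m⁻⁴
The largest gradient is in the 33–65 m interval — the pycnocline.

33–65 m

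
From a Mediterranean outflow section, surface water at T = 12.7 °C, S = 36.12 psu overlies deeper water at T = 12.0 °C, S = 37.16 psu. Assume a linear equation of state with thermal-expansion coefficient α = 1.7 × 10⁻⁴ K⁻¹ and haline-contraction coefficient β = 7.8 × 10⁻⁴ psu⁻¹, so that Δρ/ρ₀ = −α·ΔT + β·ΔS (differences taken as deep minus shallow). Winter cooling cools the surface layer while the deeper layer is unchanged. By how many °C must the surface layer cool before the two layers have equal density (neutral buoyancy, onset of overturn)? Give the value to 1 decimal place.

Neutral buoyancy requires Δρ = 0, i.e. −α(T_deep − T_surf′) + β(S_deep − S_surf) = 0.
T_surf′ = T_deep − (β/α)·ΔS = 12.0 − (7.8 × 10⁻⁴/1.7 × 10⁻⁴)·(+1.04) = 7.228 °C.
Cooling required: 12.7 − (7.228) = 5.472 °C.

5.5 °C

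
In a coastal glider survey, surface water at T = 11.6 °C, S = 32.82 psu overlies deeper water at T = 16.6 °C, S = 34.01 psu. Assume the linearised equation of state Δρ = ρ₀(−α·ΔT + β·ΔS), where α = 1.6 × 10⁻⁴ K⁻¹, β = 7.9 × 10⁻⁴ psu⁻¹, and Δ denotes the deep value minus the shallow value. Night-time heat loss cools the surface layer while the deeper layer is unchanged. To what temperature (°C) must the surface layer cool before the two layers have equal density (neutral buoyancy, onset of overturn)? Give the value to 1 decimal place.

Neutral buoyancy requires Δρ = 0, i.e. −α(T_deep − T_surf′) + β(S_deep − S_surf) = 0.
T_surf′ = T_deep − (β/α)·ΔS = 16.6 − (7.9 × 10⁻⁴/1.6 × 10⁻⁴)·(+1.19) = 10.724 °C.
Cooling required: 11.6 − (10.724) = 0.876 °C.

10.7 °C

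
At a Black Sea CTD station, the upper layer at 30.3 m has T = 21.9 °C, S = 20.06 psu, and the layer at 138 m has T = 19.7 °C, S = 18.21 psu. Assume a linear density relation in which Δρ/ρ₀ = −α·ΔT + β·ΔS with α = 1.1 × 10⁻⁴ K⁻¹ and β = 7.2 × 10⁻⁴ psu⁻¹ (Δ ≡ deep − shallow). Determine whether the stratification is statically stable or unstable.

ΔT = 19.7 − 21.9 = -2.2 K and ΔS = 18.21 − 20.06 = -1.85 psu (deep − shallow).
−αΔT = 2.42 × 10⁻⁴; βΔS = -1.332 × 10⁻³; sum Δρ/ρ₀ = -1.09 × 10⁻³.
Δρ/ρ₀ < 0, so Δρ < 0: deeper water is lighter → statically unstable; the column would overturn.

unstable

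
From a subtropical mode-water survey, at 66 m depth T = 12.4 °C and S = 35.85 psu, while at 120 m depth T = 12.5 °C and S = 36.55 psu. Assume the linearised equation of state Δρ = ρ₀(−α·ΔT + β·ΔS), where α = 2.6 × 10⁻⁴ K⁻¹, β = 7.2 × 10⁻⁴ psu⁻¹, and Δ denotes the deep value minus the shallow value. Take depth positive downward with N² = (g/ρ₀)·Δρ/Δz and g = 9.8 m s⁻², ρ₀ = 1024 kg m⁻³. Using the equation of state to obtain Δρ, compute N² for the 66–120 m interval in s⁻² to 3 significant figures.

ΔT = +0.1 K, ΔS = +0.70 psu (deep − shallow).
Δρ/ρ₀ = −αΔT + βΔS = -2.60 × 10⁻⁵ + 5.04 × 10⁻⁴ = 4.78 × 10⁻⁴, so Δρ ≈ 0.4895 kg m⁻³.
N² = (g/ρ₀)·Δρ/Δz = g·(Δρ/ρ₀)/Δz = 9.8 × 4.78 × 10⁻⁴ / 54 = 8.6748 × 10⁻⁵ s⁻² ≈ 8.67 × 10⁻⁵ s⁻².

8.67 × 10⁻⁵ s⁻²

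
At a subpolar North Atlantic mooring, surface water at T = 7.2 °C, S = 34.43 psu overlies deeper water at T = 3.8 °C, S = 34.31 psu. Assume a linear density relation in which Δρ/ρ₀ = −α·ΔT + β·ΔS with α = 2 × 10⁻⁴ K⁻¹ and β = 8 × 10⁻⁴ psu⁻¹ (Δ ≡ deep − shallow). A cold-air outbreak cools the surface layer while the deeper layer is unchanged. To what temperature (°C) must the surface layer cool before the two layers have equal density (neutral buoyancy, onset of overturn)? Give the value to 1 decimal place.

4.3 °C

Neutral buoyancy requires Δρ = 0, i.e. −α(T_deep − T_surf′) + β(S_deep − S_surf) = 0.
T_surf′ = T_deep − (β/α)·ΔS = 3.8 − (8 × 10⁻⁴/2 × 10⁻⁴)·(-0.12) = 4.280 °C.
Cooling required: 7.2 − (4.280) = 2.920 °C.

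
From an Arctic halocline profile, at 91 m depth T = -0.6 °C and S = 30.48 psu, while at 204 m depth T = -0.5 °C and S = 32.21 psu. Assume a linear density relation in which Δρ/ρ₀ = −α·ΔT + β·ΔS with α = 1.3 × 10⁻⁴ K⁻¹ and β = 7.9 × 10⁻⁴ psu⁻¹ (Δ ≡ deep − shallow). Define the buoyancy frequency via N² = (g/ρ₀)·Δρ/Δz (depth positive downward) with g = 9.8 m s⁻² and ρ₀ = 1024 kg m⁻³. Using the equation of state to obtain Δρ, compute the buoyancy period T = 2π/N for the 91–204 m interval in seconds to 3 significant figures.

580 s

ΔT = +0.1 K, ΔS = +1.73 psu (deep − shallow).
Δρ/ρ₀ = −αΔT + βΔS = -1.30 × 10⁻⁵ + 1.3667 × 10⁻³ = 1.3537 × 10⁻³, so Δρ ≈ 1.386 kg m⁻³.
N² = (g/ρ₀)·Δρ/Δz = g·(Δρ/ρ₀)/Δz = 9.8 × 1.3537 × 10⁻³ / 113 = 1.1740 × 10⁻⁴ s⁻².
N = √(1.1740 × 10⁻⁴) = 0.010835 rad s⁻¹ → T = 2π/N = 579.90 s ≈ 580 s.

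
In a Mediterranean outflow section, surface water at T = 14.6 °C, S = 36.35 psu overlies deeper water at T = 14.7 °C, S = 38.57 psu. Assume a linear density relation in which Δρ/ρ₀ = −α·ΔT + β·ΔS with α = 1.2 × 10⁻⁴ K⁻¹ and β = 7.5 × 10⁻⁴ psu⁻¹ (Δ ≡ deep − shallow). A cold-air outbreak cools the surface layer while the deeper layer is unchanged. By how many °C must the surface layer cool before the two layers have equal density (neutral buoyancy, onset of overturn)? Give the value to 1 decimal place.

Neutral buoyancy requires Δρ = 0, i.e. −α(T_deep − T_surf′) + β(S_deep − S_surf) = 0.
T_surf′ = T_deep − (β/α)·ΔS = 14.7 − (7.5 × 10⁻⁴/1.2 × 10⁻⁴)·(+2.22) = 0.825 °C.
Cooling required: 14.6 − (0.825) = 13.775 °C.

13.8 °C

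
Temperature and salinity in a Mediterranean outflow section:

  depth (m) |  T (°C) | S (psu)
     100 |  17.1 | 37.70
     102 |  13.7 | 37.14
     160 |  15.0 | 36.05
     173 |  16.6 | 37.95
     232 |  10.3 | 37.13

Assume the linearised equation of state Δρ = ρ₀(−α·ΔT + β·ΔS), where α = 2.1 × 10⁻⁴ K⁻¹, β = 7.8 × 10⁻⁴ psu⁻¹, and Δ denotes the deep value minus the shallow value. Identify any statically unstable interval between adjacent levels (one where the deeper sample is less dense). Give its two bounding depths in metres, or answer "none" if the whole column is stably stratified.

Evaluate Δρ/ρ₀ = −αΔT + βΔS across each adjacent pair:
  100–102 m: −αΔT+βΔS = −(2.1 × 10⁻⁴)(-3.4)+(7.8 × 10⁻⁴)(-0.56) = 2.8 × 10⁻⁴ → stable
  102–160 m: −αΔT+βΔS = −(2.1 × 10⁻⁴)(+1.3)+(7.8 × 10⁻⁴)(-1.09) = -1.1 × 10⁻³ → UNSTABLE
  160–173 m: −αΔT+βΔS = −(2.1 × 10⁻⁴)(+1.6)+(7.8 × 10⁻⁴)(+1.90) = 1.1 × 10⁻³ → stable
  173–232 m: −αΔT+βΔS = −(2.1 × 10⁻⁴)(-6.3)+(7.8 × 10⁻⁴)(-0.82) = 6.8 × 10⁻⁴ → stable
The 102–160 m interval has Δρ < 0: lighter water underlies denser water.

102–160 m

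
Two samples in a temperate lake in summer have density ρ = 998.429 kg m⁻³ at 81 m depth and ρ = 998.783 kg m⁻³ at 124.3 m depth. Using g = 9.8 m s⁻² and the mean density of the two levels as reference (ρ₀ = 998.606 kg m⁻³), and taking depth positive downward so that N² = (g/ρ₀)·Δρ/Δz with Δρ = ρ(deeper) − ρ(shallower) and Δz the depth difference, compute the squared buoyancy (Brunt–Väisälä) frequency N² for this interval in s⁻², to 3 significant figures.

8.02 × 10⁻⁵ s⁻²

Δρ = 998.783 − 998.429 = 0.354 kg m⁻³ over Δz = 124.3 − 81 = 43.3 m.
N² = (9.8/998.606) × (0.354/43.3) = 8.0232 × 10⁻⁵ s⁻² ≈ 8.02 × 10⁻⁵ s⁻².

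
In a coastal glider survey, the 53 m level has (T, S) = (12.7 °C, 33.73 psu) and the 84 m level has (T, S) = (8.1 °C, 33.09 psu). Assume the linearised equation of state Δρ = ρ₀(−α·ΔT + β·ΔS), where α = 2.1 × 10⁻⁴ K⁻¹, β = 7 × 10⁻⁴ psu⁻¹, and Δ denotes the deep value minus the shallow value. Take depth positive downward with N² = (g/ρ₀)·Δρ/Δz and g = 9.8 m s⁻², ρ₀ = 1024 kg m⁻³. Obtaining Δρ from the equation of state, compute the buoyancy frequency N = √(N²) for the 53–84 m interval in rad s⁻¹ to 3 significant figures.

ΔT = -4.6 K, ΔS = -0.64 psu (deep − shallow).
Δρ/ρ₀ = −αΔT + βΔS = 9.66 × 10⁻⁴ − 4.48 × 10⁻⁴ = 5.18 × 10⁻⁴, so Δρ ≈ 0.5304 kg m⁻³.
N² = (g/ρ₀)·Δρ/Δz = g·(Δρ/ρ₀)/Δz = 9.8 × 5.18 × 10⁻⁴ / 31 = 1.6375 × 10⁻⁴ s⁻².
N = √(1.6375 × 10⁻⁴) = 0.012796 rad s⁻¹ ≈ 0.0128 rad s⁻¹.

0.0128 rad s⁻¹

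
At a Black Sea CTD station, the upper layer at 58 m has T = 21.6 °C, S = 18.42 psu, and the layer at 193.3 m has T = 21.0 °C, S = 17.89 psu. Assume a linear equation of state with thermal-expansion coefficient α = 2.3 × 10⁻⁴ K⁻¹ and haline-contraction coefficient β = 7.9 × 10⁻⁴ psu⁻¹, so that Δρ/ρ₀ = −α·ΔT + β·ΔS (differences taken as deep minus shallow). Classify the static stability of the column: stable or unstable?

ΔT = 21.0 − 21.6 = -0.6 K and ΔS = 17.89 − 18.42 = -0.53 psu (deep − shallow).
−αΔT = 1.38 × 10⁻⁴; βΔS = -4.187 × 10⁻⁴; sum Δρ/ρ₀ = -2.807 × 10⁻⁴.
Δρ/ρ₀ < 0, so Δρ < 0: deeper water is lighter → statically unstable; the column would overturn.

unstable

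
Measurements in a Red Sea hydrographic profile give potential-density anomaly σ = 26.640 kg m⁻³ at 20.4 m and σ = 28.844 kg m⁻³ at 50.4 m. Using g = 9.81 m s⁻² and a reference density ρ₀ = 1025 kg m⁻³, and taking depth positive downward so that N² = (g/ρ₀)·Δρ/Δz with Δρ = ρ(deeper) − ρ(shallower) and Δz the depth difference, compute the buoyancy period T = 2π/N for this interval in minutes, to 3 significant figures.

Δρ = 1028.844 − 1026.640 = 2.204 kg m⁻³ over Δz = 50.4 − 20.4 = 30 m.
N² = (9.81/1025) × (2.204/30) = 7.0313 × 10⁻⁴ s⁻².
N = √(7.0313 × 10⁻⁴) = 0.026517 rad s⁻¹, so T = 2π/N = 236.95 s = 3.9492 min ≈ 3.95 min.

3.95 min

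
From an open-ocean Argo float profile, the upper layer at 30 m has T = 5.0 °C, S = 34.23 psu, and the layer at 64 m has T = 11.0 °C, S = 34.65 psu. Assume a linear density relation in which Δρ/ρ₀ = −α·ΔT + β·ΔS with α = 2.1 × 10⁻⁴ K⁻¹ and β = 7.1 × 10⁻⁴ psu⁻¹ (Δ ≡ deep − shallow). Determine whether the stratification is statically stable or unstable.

ΔT = 11.0 − 5.0 = +6.0 K and ΔS = 34.65 − 34.23 = +0.42 psu (deep − shallow).
−αΔT = -1.26 × 10⁻³; βΔS = 2.982 × 10⁻⁴; sum Δρ/ρ₀ = -9.618 × 10⁻⁴.
Δρ/ρ₀ < 0, so Δρ < 0: deeper water is lighter → statically unstable; the column would overturn.

unstable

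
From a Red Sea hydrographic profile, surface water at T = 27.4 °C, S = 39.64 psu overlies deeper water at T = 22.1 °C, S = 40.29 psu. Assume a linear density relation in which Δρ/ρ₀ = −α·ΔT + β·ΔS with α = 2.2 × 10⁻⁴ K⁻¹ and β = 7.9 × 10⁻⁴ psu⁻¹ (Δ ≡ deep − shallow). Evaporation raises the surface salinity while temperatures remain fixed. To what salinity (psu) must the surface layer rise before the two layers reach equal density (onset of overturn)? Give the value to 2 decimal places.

41.77 psu

Neutral buoyancy requires −α(T_deep − T_surf) + β(S_deep − S_surf′) = 0.
S_surf′ = S_deep − (α/β)·ΔT = 40.29 − (2.2 × 10⁻⁴/7.9 × 10⁻⁴)·(-5.3) = 41.7659 psu.
Increase required: 41.7659 − 39.64 = 2.1259 psu.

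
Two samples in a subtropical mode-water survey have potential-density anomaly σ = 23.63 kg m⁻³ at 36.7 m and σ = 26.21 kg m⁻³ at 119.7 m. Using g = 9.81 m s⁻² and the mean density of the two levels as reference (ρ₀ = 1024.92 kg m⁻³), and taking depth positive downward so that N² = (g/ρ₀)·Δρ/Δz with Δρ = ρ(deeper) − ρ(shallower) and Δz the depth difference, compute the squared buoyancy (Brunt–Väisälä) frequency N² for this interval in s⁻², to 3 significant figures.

2.98 × 10⁻⁴ s⁻²

Δρ = 1026.21 − 1023.63 = 2.58 kg m⁻³ over Δz = 119.7 − 36.7 = 83 m.
N² = (9.81/1024.92) × (2.58/83) = 2.9752 × 10⁻⁴ s⁻² ≈ 2.98 × 10⁻⁴ s⁻².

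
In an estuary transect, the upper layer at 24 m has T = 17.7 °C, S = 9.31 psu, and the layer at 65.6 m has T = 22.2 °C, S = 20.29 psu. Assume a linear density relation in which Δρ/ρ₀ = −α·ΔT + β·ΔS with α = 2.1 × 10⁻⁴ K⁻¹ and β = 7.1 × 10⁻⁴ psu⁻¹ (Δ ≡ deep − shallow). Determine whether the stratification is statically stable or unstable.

stable

ΔT = 22.2 − 17.7 = +4.5 K and ΔS = 20.29 − 9.31 = +10.98 psu (deep − shallow).
−αΔT = -9.45 × 10⁻⁴; βΔS = 7.7958 × 10⁻³; sum Δρ/ρ₀ = 6.8508 × 10⁻³.
Δρ/ρ₀ > 0, so Δρ > 0: deeper water is denser → statically stable.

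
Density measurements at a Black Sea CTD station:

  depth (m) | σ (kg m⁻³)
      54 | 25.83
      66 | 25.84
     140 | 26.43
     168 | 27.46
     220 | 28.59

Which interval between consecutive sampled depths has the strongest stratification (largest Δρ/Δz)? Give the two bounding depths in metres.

140–168 m

Compute the density gradient over each adjacent pair:
  54–66 m: Δρ/Δz = 0.01/12 = 8.3 × 10⁻⁴ kg m⁻⁴
  66–140 m: Δρ/Δz = 0.59/74 = 8.0 × 10⁻³ kg m⁻⁴
  140–168 m: Δρ/Δz = 1.03/28 = 0.037 kg m⁻⁴
  168–220 m: Δρ/Δz = 1.13/52 = 0.022 kg m⁻⁴
The largest gradient is in the 140–168 m interval — the pycnocline.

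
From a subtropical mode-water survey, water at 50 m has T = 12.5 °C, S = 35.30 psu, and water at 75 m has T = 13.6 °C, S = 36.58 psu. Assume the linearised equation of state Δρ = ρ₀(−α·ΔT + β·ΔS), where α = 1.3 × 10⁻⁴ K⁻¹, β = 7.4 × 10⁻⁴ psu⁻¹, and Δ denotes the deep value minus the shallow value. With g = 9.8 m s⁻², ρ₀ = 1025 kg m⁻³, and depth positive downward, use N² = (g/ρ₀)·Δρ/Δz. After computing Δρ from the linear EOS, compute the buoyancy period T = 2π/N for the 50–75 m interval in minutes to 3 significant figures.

5.90 min

ΔT = +1.1 K, ΔS = +1.28 psu (deep − shallow).
Δρ/ρ₀ = −αΔT + βΔS = -1.43 × 10⁻⁴ + 9.472 × 10⁻⁴ = 8.042 × 10⁻⁴, so Δρ ≈ 0.8243 kg m⁻³.
N² = (g/ρ₀)·Δρ/Δz = g·(Δρ/ρ₀)/Δz = 9.8 × 8.042 × 10⁻⁴ / 25 = 3.1525 × 10⁻⁴ s⁻².
N = √(3.1525 × 10⁻⁴) = 0.017755 rad s⁻¹ → T = 2π/N = 353.88 s = 5.8980 min ≈ 5.90 min.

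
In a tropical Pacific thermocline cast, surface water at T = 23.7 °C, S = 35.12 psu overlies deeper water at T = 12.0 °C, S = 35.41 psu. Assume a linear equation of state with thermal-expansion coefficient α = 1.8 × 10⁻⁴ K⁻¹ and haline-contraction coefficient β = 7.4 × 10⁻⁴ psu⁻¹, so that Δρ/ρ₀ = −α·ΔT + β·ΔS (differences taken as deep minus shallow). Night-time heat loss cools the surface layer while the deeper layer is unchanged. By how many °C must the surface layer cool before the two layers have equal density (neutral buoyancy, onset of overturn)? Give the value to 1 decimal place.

Neutral buoyancy requires Δρ = 0, i.e. −α(T_deep − T_surf′) + β(S_deep − S_surf) = 0.
T_surf′ = T_deep − (β/α)·ΔS = 12.0 − (7.4 × 10⁻⁴/1.8 × 10⁻⁴)·(+0.29) = 10.808 °C.
Cooling required: 23.7 − (10.808) = 12.892 °C.

12.9 °C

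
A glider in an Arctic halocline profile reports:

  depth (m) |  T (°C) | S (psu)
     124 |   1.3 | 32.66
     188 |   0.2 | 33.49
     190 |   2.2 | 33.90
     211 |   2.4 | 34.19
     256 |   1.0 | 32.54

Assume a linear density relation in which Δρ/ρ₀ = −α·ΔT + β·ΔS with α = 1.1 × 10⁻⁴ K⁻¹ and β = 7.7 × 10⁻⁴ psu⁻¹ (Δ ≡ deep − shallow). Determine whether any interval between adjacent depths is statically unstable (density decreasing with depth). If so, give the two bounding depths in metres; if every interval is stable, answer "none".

Evaluate Δρ/ρ₀ = −αΔT + βΔS across each adjacent pair:
  124–188 m: −αΔT+βΔS = −(1.1 × 10⁻⁴)(-1.1)+(7.7 × 10⁻⁴)(+0.83) = 7.6 × 10⁻⁴ → stable
  188–190 m: −αΔT+βΔS = −(1.1 × 10⁻⁴)(+2.0)+(7.7 × 10⁻⁴)(+0.41) = 9.6 × 10⁻⁵ → stable
  190–211 m: −αΔT+βΔS = −(1.1 × 10⁻⁴)(+0.2)+(7.7 × 10⁻⁴)(+0.29) = 2.0 × 10⁻⁴ → stable
  211–256 m: −αΔT+βΔS = −(1.1 × 10⁻⁴)(-1.4)+(7.7 × 10⁻⁴)(-1.65) = -1.1 × 10⁻³ → UNSTABLE
The 211–256 m interval has Δρ < 0: lighter water underlies denser water.

211–256 m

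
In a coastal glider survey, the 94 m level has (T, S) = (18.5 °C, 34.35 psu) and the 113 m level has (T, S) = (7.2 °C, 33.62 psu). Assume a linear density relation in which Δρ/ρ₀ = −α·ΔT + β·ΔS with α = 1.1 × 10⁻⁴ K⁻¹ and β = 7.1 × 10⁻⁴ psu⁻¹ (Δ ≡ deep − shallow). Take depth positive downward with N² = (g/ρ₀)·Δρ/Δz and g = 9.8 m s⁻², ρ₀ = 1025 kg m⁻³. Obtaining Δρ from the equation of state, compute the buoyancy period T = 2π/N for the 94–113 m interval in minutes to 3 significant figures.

5.42 min

ΔT = -11.3 K, ΔS = -0.73 psu (deep − shallow).
Δρ/ρ₀ = −αΔT + βΔS = 1.243 × 10⁻³ − 5.183 × 10⁻⁴ = 7.247 × 10⁻⁴, so Δρ ≈ 0.7428 kg m⁻³.
N² = (g/ρ₀)·Δρ/Δz = g·(Δρ/ρ₀)/Δz = 9.8 × 7.247 × 10⁻⁴ / 19 = 3.7379 × 10⁻⁴ s⁻².
N = √(3.7379 × 10⁻⁴) = 0.019334 rad s⁻¹ → T = 2π/N = 324.98 s = 5.4163 min ≈ 5.42 min.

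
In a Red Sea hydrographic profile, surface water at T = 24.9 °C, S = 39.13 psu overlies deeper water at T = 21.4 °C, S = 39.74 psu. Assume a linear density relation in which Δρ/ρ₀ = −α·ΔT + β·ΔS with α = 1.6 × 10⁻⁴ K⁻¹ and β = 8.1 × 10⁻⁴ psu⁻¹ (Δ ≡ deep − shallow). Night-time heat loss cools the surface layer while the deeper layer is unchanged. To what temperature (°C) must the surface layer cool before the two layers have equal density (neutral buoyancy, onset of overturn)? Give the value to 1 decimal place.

18.3 °C

Neutral buoyancy requires Δρ = 0, i.e. −α(T_deep − T_surf′) + β(S_deep − S_surf) = 0.
T_surf′ = T_deep − (β/α)·ΔS = 21.4 − (8.1 × 10⁻⁴/1.6 × 10⁻⁴)·(+0.61) = 18.312 °C.
Cooling required: 24.9 − (18.312) = 6.588 °C.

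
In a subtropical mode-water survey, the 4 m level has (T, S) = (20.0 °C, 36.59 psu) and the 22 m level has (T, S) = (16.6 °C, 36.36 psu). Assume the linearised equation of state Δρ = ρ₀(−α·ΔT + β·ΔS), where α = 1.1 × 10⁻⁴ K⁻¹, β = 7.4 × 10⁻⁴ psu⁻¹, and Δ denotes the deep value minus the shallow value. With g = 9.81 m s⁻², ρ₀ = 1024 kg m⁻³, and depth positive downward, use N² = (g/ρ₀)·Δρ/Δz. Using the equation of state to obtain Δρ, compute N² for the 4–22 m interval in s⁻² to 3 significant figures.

1.11 × 10⁻⁴ s⁻²

ΔT = -3.4 K, ΔS = -0.23 psu (deep − shallow).
Δρ/ρ₀ = −αΔT + βΔS = 3.74 × 10⁻⁴ − 1.702 × 10⁻⁴ = 2.038 × 10⁻⁴, so Δρ ≈ 0.2087 kg m⁻³.
N² = (g/ρ₀)·Δρ/Δz = g·(Δρ/ρ₀)/Δz = 9.81 × 2.038 × 10⁻⁴ / 18 = 1.1107 × 10⁻⁴ s⁻² ≈ 1.11 × 10⁻⁴ s⁻².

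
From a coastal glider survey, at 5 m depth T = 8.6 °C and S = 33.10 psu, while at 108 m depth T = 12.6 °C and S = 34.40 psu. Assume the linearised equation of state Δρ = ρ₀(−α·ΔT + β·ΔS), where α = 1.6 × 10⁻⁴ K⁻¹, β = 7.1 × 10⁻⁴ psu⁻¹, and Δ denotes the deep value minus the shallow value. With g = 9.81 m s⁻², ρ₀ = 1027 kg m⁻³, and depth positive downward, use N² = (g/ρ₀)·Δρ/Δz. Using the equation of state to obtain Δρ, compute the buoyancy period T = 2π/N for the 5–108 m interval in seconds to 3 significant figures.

ΔT = +4.0 K, ΔS = +1.30 psu (deep − shallow).
Δρ/ρ₀ = −αΔT + βΔS = -6.40 × 10⁻⁴ + 9.23 × 10⁻⁴ = 2.83 × 10⁻⁴, so Δρ ≈ 0.2906 kg m⁻³.
N² = (g/ρ₀)·Δρ/Δz = g·(Δρ/ρ₀)/Δz = 9.81 × 2.83 × 10⁻⁴ / 103 = 2.6954 × 10⁻⁵ s⁻².
N = √(2.6954 × 10⁻⁵) = 5.1917 × 10⁻³ rad s⁻¹ → T = 2π/N = 1.2102 × 10³ s ≈ 1.21 × 10³ s.

1.21 × 10³ s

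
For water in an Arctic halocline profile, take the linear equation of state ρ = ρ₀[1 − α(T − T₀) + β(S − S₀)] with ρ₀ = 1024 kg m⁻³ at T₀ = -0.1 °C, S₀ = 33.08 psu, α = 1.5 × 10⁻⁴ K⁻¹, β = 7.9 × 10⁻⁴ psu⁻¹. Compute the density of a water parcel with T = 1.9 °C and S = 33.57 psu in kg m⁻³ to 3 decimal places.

T − T₀ = +2.0 K, S − S₀ = +0.49 psu.
Bracket = 1 − α·(+2.0) + β·(+0.49) = 1 + (8.71 × 10⁻⁵) = 1.0000871.
ρ = 1024 × 1.0000871 = 1024.089 kg m⁻³.

1024.089 kg m⁻³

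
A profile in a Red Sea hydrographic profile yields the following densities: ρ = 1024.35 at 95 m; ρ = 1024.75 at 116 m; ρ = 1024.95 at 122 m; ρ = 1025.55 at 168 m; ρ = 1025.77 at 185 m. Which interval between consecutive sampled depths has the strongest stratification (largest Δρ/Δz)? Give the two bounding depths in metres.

Compute the density gradient over each adjacent pair:
  95–116 m: Δρ/Δz = 0.40/21 = 0.019 kg m⁻⁴
  116–122 m: Δρ/Δz = 0.20/6 = 0.033 kg m⁻⁴
  122–168 m: Δρ/Δz = 0.60/46 = 0.013 kg m⁻⁴
  168–185 m: Δρ/Δz = 0.22/17 = 0.013 kg m⁻⁴
The largest gradient is in the 116–122 m interval — the pycnocline.

116–122 m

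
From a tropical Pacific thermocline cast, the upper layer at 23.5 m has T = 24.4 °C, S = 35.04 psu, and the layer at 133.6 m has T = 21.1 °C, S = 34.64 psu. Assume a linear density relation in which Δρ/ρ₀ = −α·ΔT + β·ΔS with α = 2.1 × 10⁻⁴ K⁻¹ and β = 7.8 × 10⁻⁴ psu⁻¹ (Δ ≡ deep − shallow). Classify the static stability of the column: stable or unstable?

stable

ΔT = 21.1 − 24.4 = -3.3 K and ΔS = 34.64 − 35.04 = -0.40 psu (deep − shallow).
−αΔT = 6.93 × 10⁻⁴; βΔS = -3.12 × 10⁻⁴; sum Δρ/ρ₀ = 3.81 × 10⁻⁴.
Δρ/ρ₀ > 0, so Δρ > 0: deeper water is denser → statically stable.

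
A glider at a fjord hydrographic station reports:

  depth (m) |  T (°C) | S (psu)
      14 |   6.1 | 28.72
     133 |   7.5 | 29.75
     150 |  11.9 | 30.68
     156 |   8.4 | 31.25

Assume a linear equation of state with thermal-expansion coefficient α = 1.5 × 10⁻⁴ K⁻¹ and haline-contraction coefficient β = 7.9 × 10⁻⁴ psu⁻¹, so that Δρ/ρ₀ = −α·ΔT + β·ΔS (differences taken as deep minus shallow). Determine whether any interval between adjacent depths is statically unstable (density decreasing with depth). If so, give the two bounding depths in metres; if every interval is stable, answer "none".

Evaluate Δρ/ρ₀ = −αΔT + βΔS across each adjacent pair:
  14–133 m: −αΔT+βΔS = −(1.5 × 10⁻⁴)(+1.4)+(7.9 × 10⁻⁴)(+1.03) = 6.0 × 10⁻⁴ → stable
  133–150 m: −αΔT+βΔS = −(1.5 × 10⁻⁴)(+4.4)+(7.9 × 10⁻⁴)(+0.93) = 7.5 × 10⁻⁵ → stable
  150–156 m: −αΔT+βΔS = −(1.5 × 10⁻⁴)(-3.5)+(7.9 × 10⁻⁴)(+0.57) = 9.8 × 10⁻⁴ → stable
Every interval has Δρ > 0: the column is stably stratified throughout.

none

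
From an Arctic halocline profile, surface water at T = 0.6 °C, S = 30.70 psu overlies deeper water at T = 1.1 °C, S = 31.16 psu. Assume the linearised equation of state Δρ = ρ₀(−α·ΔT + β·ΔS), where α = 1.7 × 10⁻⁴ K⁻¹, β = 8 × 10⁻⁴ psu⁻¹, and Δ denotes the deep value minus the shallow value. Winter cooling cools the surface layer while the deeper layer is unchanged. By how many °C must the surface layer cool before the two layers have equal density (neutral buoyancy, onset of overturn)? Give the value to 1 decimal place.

1.7 °C

Neutral buoyancy requires Δρ = 0, i.e. −α(T_deep − T_surf′) + β(S_deep − S_surf) = 0.
T_surf′ = T_deep − (β/α)·ΔS = 1.1 − (8 × 10⁻⁴/1.7 × 10⁻⁴)·(+0.46) = -1.065 °C.
Cooling required: 0.6 − (-1.065) = 1.665 °C.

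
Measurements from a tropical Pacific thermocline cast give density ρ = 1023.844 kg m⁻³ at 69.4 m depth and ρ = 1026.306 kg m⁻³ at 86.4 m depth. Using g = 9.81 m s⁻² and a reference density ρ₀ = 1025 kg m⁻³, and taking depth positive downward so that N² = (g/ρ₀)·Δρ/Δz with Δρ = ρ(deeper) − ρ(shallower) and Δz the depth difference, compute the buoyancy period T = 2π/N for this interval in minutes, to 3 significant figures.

2.81 min

Δρ = 1026.306 − 1023.844 = 2.462 kg m⁻³ over Δz = 86.4 − 69.4 = 17 m.
N² = (9.81/1025) × (2.462/17) = 1.3861 × 10⁻³ s⁻².
N = √(1.3861 × 10⁻³) = 0.037230 rad s⁻¹, so T = 2π/N = 168.77 s = 2.8128 min ≈ 2.81 min.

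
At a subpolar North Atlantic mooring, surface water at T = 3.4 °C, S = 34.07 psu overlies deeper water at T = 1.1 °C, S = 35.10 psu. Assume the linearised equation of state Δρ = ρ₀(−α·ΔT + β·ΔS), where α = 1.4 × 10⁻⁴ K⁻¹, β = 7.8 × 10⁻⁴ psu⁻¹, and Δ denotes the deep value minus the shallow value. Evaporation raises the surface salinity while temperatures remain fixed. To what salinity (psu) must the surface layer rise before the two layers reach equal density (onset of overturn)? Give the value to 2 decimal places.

35.51 psu

Neutral buoyancy requires −α(T_deep − T_surf) + β(S_deep − S_surf′) = 0.
S_surf′ = S_deep − (α/β)·ΔT = 35.10 − (1.4 × 10⁻⁴/7.8 × 10⁻⁴)·(-2.3) = 35.5128 psu.
Increase required: 35.5128 − 34.07 = 1.4428 psu.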